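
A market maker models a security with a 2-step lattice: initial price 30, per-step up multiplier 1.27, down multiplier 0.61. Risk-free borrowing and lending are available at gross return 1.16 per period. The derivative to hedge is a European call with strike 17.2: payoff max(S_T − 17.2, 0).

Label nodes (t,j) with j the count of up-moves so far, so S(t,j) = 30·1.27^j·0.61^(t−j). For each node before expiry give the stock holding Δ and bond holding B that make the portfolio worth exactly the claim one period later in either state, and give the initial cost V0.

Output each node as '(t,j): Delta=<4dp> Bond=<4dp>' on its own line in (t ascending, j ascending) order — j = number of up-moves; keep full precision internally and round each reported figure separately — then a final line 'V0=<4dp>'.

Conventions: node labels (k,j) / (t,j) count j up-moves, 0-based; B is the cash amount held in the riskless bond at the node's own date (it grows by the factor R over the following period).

(0,0): Delta=0.9562 Bond=-11.3436
(1,0): Delta=0.5002 Bond=-4.8132
(1,1): Delta=1.0000 Bond=-14.8276
V0=17.3422

Since d<R<u, set p* = (R−d)/(u−d) = 0.8333; price each node as the discounted p*-expectation of its children.
Expiry values: V(2,0)=0.0000, V(2,1)=6.0410, V(2,2)=31.1870
  t=1,j=0: stock 18.3000 → up 23.2410 (V=6.0410), down 11.1630 (V=0.0000). Price 4.3398; hedge Δ=0.5002, bond B=-4.8132.
  t=1,j=1: stock 38.1000 → up 48.3870 (V=31.1870), down 23.2410 (V=6.0410). Price 23.2724; hedge Δ=1.0000, bond B=-14.8276.
  t=0,j=0: stock 30.0000 → up 38.1000 (V=23.2724), down 18.3000 (V=4.3398). Price 17.3422; hedge Δ=0.9562, bond B=-11.3436.
Verification: the root portfolio costs Δ(0,0)·S0 + B(0,0) = 17.3422, matching V0.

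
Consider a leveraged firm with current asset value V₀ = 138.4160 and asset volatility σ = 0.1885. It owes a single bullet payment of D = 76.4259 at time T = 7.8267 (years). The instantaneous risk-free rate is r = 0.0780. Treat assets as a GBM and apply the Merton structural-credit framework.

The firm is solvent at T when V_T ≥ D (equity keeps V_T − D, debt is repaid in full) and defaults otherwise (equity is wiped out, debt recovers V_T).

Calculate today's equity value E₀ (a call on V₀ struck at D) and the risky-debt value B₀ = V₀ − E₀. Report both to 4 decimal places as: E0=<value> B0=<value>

Equity is a call on the firm's assets struck at D = 76.4259:
d₁ = [ln(V₀/D) + (r + σ²/2)T] / (σ√T)
   = [ln(138.4160/76.4259) + (0.0780 + 0.5·0.1885²)·7.8267] / (0.1885·√7.8267)
   = [0.593942 + 0.749533] / 0.527352 = 2.547586
d₂ = d₁ − σ√T = 2.547586 − 0.527352 = 2.020234
N(d₁) = 0.994576,  N(d₂) = 0.978320,  e^(−rT) = 0.543089
E₀ = V₀·N(d₁) − D·e^(−rT)·N(d₂)
   = 138.4160·0.994576 − 76.4259·0.543089·0.978320 = 97.059083
B₀ = V₀ − E₀ = 138.4160 − 97.059083 = 41.356917

E0=97.0591 B0=41.3569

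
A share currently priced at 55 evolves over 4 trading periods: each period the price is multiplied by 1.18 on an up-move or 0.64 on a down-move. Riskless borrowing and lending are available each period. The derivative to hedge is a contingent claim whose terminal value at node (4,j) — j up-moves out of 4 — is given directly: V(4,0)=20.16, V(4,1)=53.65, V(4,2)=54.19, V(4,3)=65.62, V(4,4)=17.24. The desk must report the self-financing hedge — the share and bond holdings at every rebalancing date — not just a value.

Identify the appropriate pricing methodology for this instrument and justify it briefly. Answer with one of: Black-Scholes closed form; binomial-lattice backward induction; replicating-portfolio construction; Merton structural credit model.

Key observation: what is demanded is not a single number but the (Δ, B) position at each node of the 1.18/0.64 tree starting at 55; constructing those positions is the replicating-portfolio method.

framework: replicating-portfolio construction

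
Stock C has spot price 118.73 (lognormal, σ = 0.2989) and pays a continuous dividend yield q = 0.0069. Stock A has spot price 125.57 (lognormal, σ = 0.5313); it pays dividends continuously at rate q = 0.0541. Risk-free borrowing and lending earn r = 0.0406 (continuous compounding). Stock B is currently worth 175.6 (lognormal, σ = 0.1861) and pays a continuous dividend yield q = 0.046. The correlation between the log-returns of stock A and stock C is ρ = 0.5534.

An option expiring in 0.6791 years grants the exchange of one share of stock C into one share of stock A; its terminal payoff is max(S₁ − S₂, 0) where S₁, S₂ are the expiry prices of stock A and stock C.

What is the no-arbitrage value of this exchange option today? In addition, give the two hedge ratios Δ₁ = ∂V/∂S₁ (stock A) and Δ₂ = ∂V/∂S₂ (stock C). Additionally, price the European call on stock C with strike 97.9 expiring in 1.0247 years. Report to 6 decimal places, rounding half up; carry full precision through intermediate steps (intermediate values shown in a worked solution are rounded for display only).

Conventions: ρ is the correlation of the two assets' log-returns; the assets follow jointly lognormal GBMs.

exchange price = 18.775815
Δ1 = 0.576379
Δ2 = -0.451446
price(stock C call K=97.9) = 28.119135

σ_eff = √(σ₁² + σ₂² − 2ρσ₁σ₂) = √(0.5313² + 0.2989² − 2·0.5534·0.5313·0.2989) = 0.442555
d₁ = (ln(S₁/S₂) + (q₂ − q₁ + σ_eff²/2)T) / (σ_eff√T) = (ln(125.57/118.73) + (0.0069 − 0.0541 + 0.097927)·0.6791) / 0.364699 = 0.248041
d₂ = d₁ − σ_eff√T = 0.248041 − 0.364699 = -0.116657
N(d₁) = 0.597949,  N(d₂) = 0.453566
V = S₁·e^{−q₁T}·N(d₁) − S₂·e^{−q₂T}·N(d₂) = 72.375944 − 53.600129 = 18.775815
Δ₁ = e^{−q₁T}·N(d₁) = 0.576379;  Δ₂ = −e^{−q₂T}·N(d₂) = -0.451446
[vanilla: stock C call K=97.9]
σ√T = 0.2989·√1.0247 = 0.302569
d₁ = (ln(S/K) + (r−q+σ²/2)T) / (σ√T) = (ln(118.73/97.9) + (0.0406−0.0069+0.2989²/2)·1.0247) / 0.302569 = (0.192905 + 0.080306) / 0.302569 = 0.902974
d₂ = d₁ − σ√T = 0.902974 − 0.302569 = 0.600405
e^{−rT} = 0.959251
e^{−qT} = 0.992955
N(d₁) = 0.816730,  N(d₂) = 0.725882
price = S·e^{−qT}·N(d₁) − K·e^{−rT}·N(d₂) = 96.287164 − 68.168029 = 28.119135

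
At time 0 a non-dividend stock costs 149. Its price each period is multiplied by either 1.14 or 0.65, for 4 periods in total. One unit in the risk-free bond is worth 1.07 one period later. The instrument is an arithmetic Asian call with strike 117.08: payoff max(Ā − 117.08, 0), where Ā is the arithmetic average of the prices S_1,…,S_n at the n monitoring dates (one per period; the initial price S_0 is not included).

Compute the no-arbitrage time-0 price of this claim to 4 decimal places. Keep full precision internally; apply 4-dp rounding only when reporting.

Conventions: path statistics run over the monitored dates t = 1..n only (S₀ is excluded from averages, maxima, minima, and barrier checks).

price = 47.0039

Under the martingale measure an up-move has probability p* = 0.8571; value the claim as the probability-weighted average of per-path payoffs, discounted 4 periods at R = 1.07.
Enumerate all 2^4 = 16 price paths (U = up ×1.14, D = down ×0.65); each path with k up-moves has probability p*^k·(1−p*)^(4−k).
DDDD: Ā=56.8298, payoff=0.0000, prob=0.000416
UDDD: Ā=99.6707, payoff=0.0000, prob=0.002499
DUDD: Ā=81.4182, payoff=0.0000, prob=0.002499
UUDD: Ā=142.7949, payoff=25.7149, prob=0.014994
DDUD: Ā=69.5540, payoff=0.0000, prob=0.002499
UDUD: Ā=121.9871, payoff=4.9071, prob=0.014994
DUUD: Ā=103.7346, payoff=0.0000, prob=0.014994
UUUD: Ā=181.9345, payoff=64.8545, prob=0.089963
DDDU: Ā=61.8424, payoff=0.0000, prob=0.002499
UDDU: Ā=108.4620, payoff=0.0000, prob=0.014994
DUDU: Ā=90.2095, payoff=0.0000, prob=0.014994
UUDU: Ā=158.2135, payoff=41.1335, prob=0.089963
DDUU: Ā=78.3454, payoff=0.0000, prob=0.014994
UDUU: Ā=137.4057, payoff=20.3257, prob=0.089963
DUUU: Ā=119.1532, payoff=2.0732, prob=0.089963
UUUU: Ā=208.9764, payoff=91.8964, prob=0.539775
Price = Σ prob·payoff / R^4 = 61.612529 / 1.310796 = 47.0039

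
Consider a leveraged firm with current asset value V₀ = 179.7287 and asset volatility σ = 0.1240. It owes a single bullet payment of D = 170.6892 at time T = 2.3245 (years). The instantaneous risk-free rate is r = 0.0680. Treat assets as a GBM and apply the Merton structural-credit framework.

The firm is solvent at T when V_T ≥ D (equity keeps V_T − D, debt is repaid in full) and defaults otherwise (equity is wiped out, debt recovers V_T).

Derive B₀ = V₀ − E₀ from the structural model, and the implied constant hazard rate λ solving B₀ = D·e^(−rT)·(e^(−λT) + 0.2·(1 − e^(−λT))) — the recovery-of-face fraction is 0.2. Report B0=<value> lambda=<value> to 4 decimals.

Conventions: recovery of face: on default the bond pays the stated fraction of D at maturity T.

B0=143.6771 lambda=0.0077

Equity is a call on the firm's assets struck at D = 170.6892:
d₁ = [ln(V₀/D) + (r + σ²/2)T] / (σ√T)
   = [ln(179.7287/170.6892) + (0.0680 + 0.5·0.1240²)·2.3245] / (0.1240·√2.3245)
   = [0.051604 + 0.175937] / 0.189054 = 1.203575
d₂ = d₁ − σ√T = 1.203575 − 0.189054 = 1.014520
N(d₁) = 0.885623,  N(d₂) = 0.844833,  e^(−rT) = 0.853793
E₀ = V₀·N(d₁) − D·e^(−rT)·N(d₂)
   = 179.7287·0.885623 − 170.6892·0.853793·0.844833 = 36.051589
B₀ = V₀ − E₀ = 179.7287 − 36.051589 = 143.677111
e^(−λT) = (B₀·e^(rT)/D − 0.2)/(1 − 0.2) = (143.6771·1.171243/170.6892 − 0.2)/0.8 = 0.98236318
λ = −ln(0.98236318)/2.3245 = 0.007655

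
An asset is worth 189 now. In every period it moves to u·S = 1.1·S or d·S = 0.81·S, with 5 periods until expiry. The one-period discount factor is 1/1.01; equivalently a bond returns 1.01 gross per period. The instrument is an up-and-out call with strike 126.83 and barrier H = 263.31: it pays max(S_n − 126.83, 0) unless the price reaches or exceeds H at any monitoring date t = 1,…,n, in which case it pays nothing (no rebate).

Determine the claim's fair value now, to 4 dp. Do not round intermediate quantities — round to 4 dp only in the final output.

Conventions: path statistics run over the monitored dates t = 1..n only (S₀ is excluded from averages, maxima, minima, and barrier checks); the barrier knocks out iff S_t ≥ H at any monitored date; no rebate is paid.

With p* = (R−d)/(u−d) = 0.6897, sum probability × payoff across the paths and divide by R^5.
Enumerate all 2^5 = 32 price paths (U = up ×1.1, D = down ×0.81); each path with k up-moves has probability p*^k·(1−p*)^(5−k).
DDDDD: M=153.0900, payoff=0.0000, prob=0.002879
UDDDD: M=207.9000, payoff=0.0000, prob=0.006397
DUDDD: M=168.3990, payoff=0.0000, prob=0.006397
UUDDD: M=228.6900, payoff=0.0000, prob=0.014217
DDUDD: M=153.0900, payoff=0.0000, prob=0.006397
UDUDD: M=207.9000, payoff=0.0000, prob=0.014217
DUUDD: M=185.2389, payoff=0.0000, prob=0.014217
UUUDD: M=251.5590, payoff=38.2179, prob=0.031593
DDDUD: M=153.0900, payoff=0.0000, prob=0.006397
UDDUD: M=207.9000, payoff=0.0000, prob=0.014217
DUDUD: M=168.3990, payoff=0.0000, prob=0.014217
UUDUD: M=228.6900, payoff=38.2179, prob=0.031593
DDUUD: M=153.0900, payoff=0.0000, prob=0.014217
UDUUD: M=207.9000, payoff=38.2179, prob=0.031593
DUUUD: M=203.7628, payoff=38.2179, prob=0.031593
UUUUD: M=276.7149, payoff=0.0000, prob=0.070206
DDDDU: M=153.0900, payoff=0.0000, prob=0.006397
UDDDU: M=207.9000, payoff=0.0000, prob=0.014217
DUDDU: M=168.3990, payoff=0.0000, prob=0.014217
UUDDU: M=228.6900, payoff=38.2179, prob=0.031593
DDUDU: M=153.0900, payoff=0.0000, prob=0.014217
UDUDU: M=207.9000, payoff=38.2179, prob=0.031593
DUUDU: M=185.2389, payoff=38.2179, prob=0.031593
UUUDU: M=251.5590, payoff=97.3091, prob=0.070206
DDDUU: M=153.0900, payoff=0.0000, prob=0.014217
UDDUU: M=207.9000, payoff=38.2179, prob=0.031593
DUDUU: M=168.3990, payoff=38.2179, prob=0.031593
UUDUU: M=228.6900, payoff=97.3091, prob=0.070206
DDUUU: M=165.0479, payoff=38.2179, prob=0.031593
UDUUU: M=224.1391, payoff=97.3091, prob=0.070206
DUUUU: M=224.1391, payoff=97.3091, prob=0.070206
UUUUU: M=304.3864, payoff=0.0000, prob=0.156013
Price = Σ prob·payoff / R^5 = 39.400619 / 1.051010 = 37.4883

price = 37.4883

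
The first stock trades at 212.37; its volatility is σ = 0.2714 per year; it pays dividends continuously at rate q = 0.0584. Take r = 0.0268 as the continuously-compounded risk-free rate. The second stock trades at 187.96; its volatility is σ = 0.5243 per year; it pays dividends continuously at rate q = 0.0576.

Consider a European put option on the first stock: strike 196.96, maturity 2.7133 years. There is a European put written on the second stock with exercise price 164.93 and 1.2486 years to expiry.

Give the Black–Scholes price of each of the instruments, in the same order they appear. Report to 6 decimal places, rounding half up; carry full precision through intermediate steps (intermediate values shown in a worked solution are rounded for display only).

price(the first stock put K=196.96) = 33.183065
price(the second stock put K=164.93) = 31.284559

[the first stock put K=196.96]
σ√T = 0.2714·√2.7133 = 0.447053
d₁ = (ln(S/K) + (r−q+σ²/2)T) / (σ√T) = (ln(212.37/196.96) + (0.0268−0.0584+0.2714²/2)·2.7133) / 0.447053 = (0.075329 + 0.014188) / 0.447053 = 0.200238
d₂ = d₁ − σ√T = 0.200238 − 0.447053 = -0.246814
e^{−rT} = 0.929864
e^{−qT} = 0.853460
N(−d₁) = 0.420647,  N(−d₂) = 0.597474
price = K·e^{−rT}·N(−d₂) − S·e^{−qT}·N(−d₁) = 109.425037 − 76.241971 = 33.183065
[the second stock put K=164.93]
σ√T = 0.5243·√1.2486 = 0.585857
d₁ = (ln(S/K) + (r−q+σ²/2)T) / (σ√T) = (ln(187.96/164.93) + (0.0268−0.0576+0.5243²/2)·1.2486) / 0.585857 = (0.130708 + 0.133157) / 0.585857 = 0.450392
d₂ = d₁ − σ√T = 0.450392 − 0.585857 = -0.135465
e^{−rT} = 0.967091
e^{−qT} = 0.930606
N(−d₁) = 0.326214,  N(−d₂) = 0.553878
price = K·e^{−rT}·N(−d₂) − S·e^{−qT}·N(−d₁) = 88.344811 − 57.060253 = 31.284559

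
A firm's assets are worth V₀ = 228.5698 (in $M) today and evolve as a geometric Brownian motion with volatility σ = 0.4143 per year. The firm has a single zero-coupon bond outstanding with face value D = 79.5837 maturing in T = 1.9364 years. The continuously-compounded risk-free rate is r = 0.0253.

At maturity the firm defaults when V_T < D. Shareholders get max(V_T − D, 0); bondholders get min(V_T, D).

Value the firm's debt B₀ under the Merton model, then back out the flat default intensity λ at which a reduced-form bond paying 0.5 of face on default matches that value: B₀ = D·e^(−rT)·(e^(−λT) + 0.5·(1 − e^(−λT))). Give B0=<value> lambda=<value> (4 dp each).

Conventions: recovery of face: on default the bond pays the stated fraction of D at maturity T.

B0=74.9977 lambda=0.0108

Apply the equity-as-call identities (strike 79.5837, horizon 1.9364 years):
d₁ = [ln(V₀/D) + (r + σ²/2)T] / (σ√T)
   = [ln(228.5698/79.5837) + (0.0253 + 0.5·0.4143²)·1.9364] / (0.4143·√1.9364)
   = [1.055032 + 0.215177] / 0.576517 = 2.203245
d₂ = d₁ − σ√T = 2.203245 − 0.576517 = 1.626728
N(d₁) = 0.986211,  N(d₂) = 0.948103,  e^(−rT) = 0.952190
E₀ = V₀·N(d₁) − D·e^(−rT)·N(d₂)
   = 228.5698·0.986211 − 79.5837·0.952190·0.948103 = 153.572053
B₀ = V₀ − E₀ = 228.5698 − 153.572053 = 74.997747
e^(−λT) = (B₀·e^(rT)/D − 0.5)/(1 − 0.5) = (74.9977·1.050211/79.5837 − 0.5)/0.5 = 0.97938512
λ = −ln(0.97938512)/1.9364 = 0.010757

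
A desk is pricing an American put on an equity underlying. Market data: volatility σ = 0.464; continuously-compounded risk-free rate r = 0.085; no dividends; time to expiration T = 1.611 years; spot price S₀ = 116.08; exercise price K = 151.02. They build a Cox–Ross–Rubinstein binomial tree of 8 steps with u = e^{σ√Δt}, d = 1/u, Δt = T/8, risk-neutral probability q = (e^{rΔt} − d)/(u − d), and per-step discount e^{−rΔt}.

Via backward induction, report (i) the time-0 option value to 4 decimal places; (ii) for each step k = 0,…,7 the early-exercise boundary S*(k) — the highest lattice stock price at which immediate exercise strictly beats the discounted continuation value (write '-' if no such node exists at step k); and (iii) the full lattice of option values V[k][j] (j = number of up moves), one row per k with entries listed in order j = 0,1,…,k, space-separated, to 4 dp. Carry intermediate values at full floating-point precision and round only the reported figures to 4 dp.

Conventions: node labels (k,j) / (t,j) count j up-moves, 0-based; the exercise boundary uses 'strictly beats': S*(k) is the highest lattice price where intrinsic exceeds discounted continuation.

params: Δt=0.20137 u=1.23148 d=0.81203 q=0.48929 e^(-rΔt)=0.98303
t_8 payoffs: 129.0753 117.7397 100.5488 74.4779 34.9400 0.0000 0.0000 0.0000 0.0000
t_7: node(7,0) S=27.0245 payoff=123.9955 vs cont=121.4325 → 123.9955 [stop]  node(7,1) S=40.9841 payoff=110.0359 vs cont=107.4729 → 110.0359 [stop]  node(7,2) S=62.1544 payoff=88.8656 vs cont=86.3026 → 88.8656 [stop]  node(7,3) S=94.2603 payoff=56.7597 vs cont=54.1967 → 56.7597 [stop]  node(7,4) S=142.9506 payoff=8.0694 vs cont=17.5413 → 17.5413 [wait]  node(7,5) S=216.7917 payoff=0.0000 vs cont=0.0000 → 0.0000 [wait]  node(7,6) S=328.7756 payoff=0.0000 vs cont=0.0000 → 0.0000 [wait]  node(7,7) S=498.6049 payoff=0.0000 vs cont=0.0000 → 0.0000 [wait]  ⇒ S*(7)=94.2603
t_6: node(6,0) S=33.2803 payoff=117.7397 vs cont=115.1767 → 117.7397 [stop]  node(6,1) S=50.4712 payoff=100.5488 vs cont=97.9858 → 100.5488 [stop]  node(6,2) S=76.5421 payoff=74.4779 vs cont=71.9149 → 74.4779 [stop]  node(6,3) S=116.0800 payoff=34.9400 vs cont=36.9329 → 36.9329 [wait]  node(6,4) S=176.0412 payoff=0.0000 vs cont=8.8065 → 8.8065 [wait]  node(6,5) S=266.9754 payoff=0.0000 vs cont=0.0000 → 0.0000 [wait]  node(6,6) S=404.8816 payoff=0.0000 vs cont=0.0000 → 0.0000 [wait]  ⇒ S*(6)=76.5421
t_5: node(5,0) S=40.9841 payoff=110.0359 vs cont=107.4729 → 110.0359 [stop]  node(5,1) S=62.1544 payoff=88.8656 vs cont=86.3026 → 88.8656 [stop]  node(5,2) S=94.2603 payoff=56.7597 vs cont=55.1552 → 56.7597 [stop]  node(5,3) S=142.9506 payoff=8.0694 vs cont=22.7776 → 22.7776 [wait]  node(5,4) S=216.7917 payoff=0.0000 vs cont=4.4212 → 4.4212 [wait]  node(5,5) S=328.7756 payoff=0.0000 vs cont=0.0000 → 0.0000 [wait]  ⇒ S*(5)=94.2603
t_4: node(4,0) S=50.4712 payoff=100.5488 vs cont=97.9858 → 100.5488 [stop]  node(4,1) S=76.5421 payoff=74.4779 vs cont=71.9149 → 74.4779 [stop]  node(4,2) S=116.0800 payoff=34.9400 vs cont=39.4515 → 39.4515 [wait]  node(4,3) S=176.0412 payoff=0.0000 vs cont=13.5619 → 13.5619 [wait]  node(4,4) S=266.9754 payoff=0.0000 vs cont=2.2196 → 2.2196 [wait]  ⇒ S*(4)=76.5421
t_3: node(3,0) S=62.1544 payoff=88.8656 vs cont=86.3026 → 88.8656 [stop]  node(3,1) S=94.2603 payoff=56.7597 vs cont=56.3666 → 56.7597 [stop]  node(3,2) S=142.9506 payoff=8.0694 vs cont=26.3294 → 26.3294 [wait]  node(3,3) S=216.7917 payoff=0.0000 vs cont=7.8762 → 7.8762 [wait]  ⇒ S*(3)=94.2603
t_2: node(2,0) S=76.5421 payoff=74.4779 vs cont=71.9149 → 74.4779 [stop]  node(2,1) S=116.0800 payoff=34.9400 vs cont=41.1598 → 41.1598 [wait]  node(2,2) S=176.0412 payoff=0.0000 vs cont=17.0068 → 17.0068 [wait]  ⇒ S*(2)=76.5421
t_1: node(1,0) S=94.2603 payoff=56.7597 vs cont=57.1883 → 57.1883 [wait]  node(1,1) S=142.9506 payoff=8.0694 vs cont=28.8440 → 28.8440 [wait]  ⇒ S*(1)=-
t_0: node(0,0) S=116.0800 payoff=34.9400 vs cont=42.5845 → 42.5845 [wait]  ⇒ S*(0)=-

price = 42.5845
boundary = - - 76.5421 94.2603 76.5421 94.2603 76.5421 94.2603
tree:
42.5845
57.1883 28.8440
74.4779 41.1598 17.0068
88.8656 56.7597 26.3294 7.8762
100.5488 74.4779 39.4515 13.5619 2.2196
110.0359 88.8656 56.7597 22.7776 4.4212 0.0000
117.7397 100.5488 74.4779 36.9329 8.8065 0.0000 0.0000
123.9955 110.0359 88.8656 56.7597 17.5413 0.0000 0.0000 0.0000
129.0753 117.7397 100.5488 74.4779 34.9400 0.0000 0.0000 0.0000 0.0000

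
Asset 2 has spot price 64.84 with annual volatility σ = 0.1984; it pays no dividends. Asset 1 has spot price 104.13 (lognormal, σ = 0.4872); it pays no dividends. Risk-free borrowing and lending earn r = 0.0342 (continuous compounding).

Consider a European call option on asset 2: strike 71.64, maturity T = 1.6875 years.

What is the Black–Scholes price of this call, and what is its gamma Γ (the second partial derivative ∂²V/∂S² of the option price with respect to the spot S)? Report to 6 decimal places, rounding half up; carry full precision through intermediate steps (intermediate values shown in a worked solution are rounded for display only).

price = 5.489314
Γ = 0.023859

σ√T = 0.1984·√1.6875 = 0.257729
d₁ = (ln(S/K) + (r+σ²/2)T) / (σ√T) = (ln(64.84/71.64) + (0.0342+0.1984²/2)·1.6875) / 0.257729 = (-0.099731 + 0.090925) / 0.257729 = -0.034169
d₂ = d₁ − σ√T = -0.034169 − 0.257729 = -0.291898
e^{−rT} = 0.943921
N(d₁) = 0.486371,  N(d₂) = 0.385182
Call price V = S·N(d₁) − K·e^{−rT}·N(d₂) = 31.536321 − 26.047007 = 5.489314
φ(d₁) = (1/√(2π))·e^{−d₁²/2} = 0.398709
Γ = φ(d₁) / (S·σ·√T) = 0.023859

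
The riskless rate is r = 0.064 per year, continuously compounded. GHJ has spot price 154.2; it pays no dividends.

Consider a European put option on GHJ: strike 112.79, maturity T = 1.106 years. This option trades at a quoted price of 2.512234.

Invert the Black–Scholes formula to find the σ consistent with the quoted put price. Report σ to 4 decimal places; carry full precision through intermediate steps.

sigma = 0.3134

At σ = 0.3134 the Black–Scholes value reproduces the quote:
σ√T = 0.3134·√1.106 = 0.329592
d₁ = (ln(S/K) + (r+σ²/2)T) / (σ√T) = (ln(154.2/112.79) + (0.064+0.3134²/2)·1.106) / 0.329592 = (0.312723 + 0.125099) / 0.329592 = 1.328377
d₂ = d₁ − σ√T = 1.328377 − 0.329592 = 0.998785
e^{−rT} = 0.931663
N(−d₁) = 0.092027,  N(−d₂) = 0.158950
V = K·e^{−rT}·N(−d₂) − S·N(−d₁) = 16.702777 − 14.190542 = 2.512234 (the observed quote) — the price is monotone increasing in volatility, hence this σ is the only solution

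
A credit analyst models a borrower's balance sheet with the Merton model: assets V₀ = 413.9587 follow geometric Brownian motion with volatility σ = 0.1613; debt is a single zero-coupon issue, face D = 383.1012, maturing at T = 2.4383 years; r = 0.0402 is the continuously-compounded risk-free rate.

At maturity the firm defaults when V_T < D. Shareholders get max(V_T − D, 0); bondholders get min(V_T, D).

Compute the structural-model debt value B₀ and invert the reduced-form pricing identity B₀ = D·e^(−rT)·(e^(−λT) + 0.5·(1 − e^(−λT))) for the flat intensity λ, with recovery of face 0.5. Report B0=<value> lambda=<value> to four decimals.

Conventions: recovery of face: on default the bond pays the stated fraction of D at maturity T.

B0=333.6713 lambda=0.0336

Equity is a call on the firm's assets struck at D = 383.1012:
d₁ = [ln(V₀/D) + (r + σ²/2)T] / (σ√T)
   = [ln(413.9587/383.1012) + (0.0402 + 0.5·0.1613²)·2.4383] / (0.1613·√2.4383)
   = [0.077467 + 0.129739] / 0.251871 = 0.822668
d₂ = d₁ − σ√T = 0.822668 − 0.251871 = 0.570797
N(d₁) = 0.794652,  N(d₂) = 0.715931,  e^(−rT) = 0.906631
E₀ = V₀·N(d₁) − D·e^(−rT)·N(d₂)
   = 413.9587·0.794652 − 383.1012·0.906631·0.715931 = 80.287439
B₀ = V₀ − E₀ = 413.9587 − 80.287439 = 333.671261
e^(−λT) = (B₀·e^(rT)/D − 0.5)/(1 − 0.5) = (333.6713·1.102984/383.1012 − 0.5)/0.5 = 0.92134226
λ = −ln(0.92134226)/2.4383 = 0.033599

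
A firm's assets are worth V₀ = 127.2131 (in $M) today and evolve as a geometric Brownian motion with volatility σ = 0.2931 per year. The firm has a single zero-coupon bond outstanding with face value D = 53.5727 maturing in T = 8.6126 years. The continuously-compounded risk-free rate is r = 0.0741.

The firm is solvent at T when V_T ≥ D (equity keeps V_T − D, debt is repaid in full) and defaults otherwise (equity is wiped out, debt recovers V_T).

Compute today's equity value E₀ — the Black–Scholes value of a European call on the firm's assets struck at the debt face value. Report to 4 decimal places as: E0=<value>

E0=99.6971

Equity is a call on the firm's assets struck at D = 53.5727:
d₁ = [ln(V₀/D) + (r + σ²/2)T] / (σ√T)
   = [ln(127.2131/53.5727) + (0.0741 + 0.5·0.2931²)·8.6126] / (0.2931·√8.6126)
   = [0.864824 + 1.008138] / 0.860167 = 2.177439
d₂ = d₁ − σ√T = 2.177439 − 0.860167 = 1.317271
N(d₁) = 0.985276,  N(d₂) = 0.906126,  e^(−rT) = 0.528246
E₀ = V₀·N(d₁) − D·e^(−rT)·N(d₂)
   = 127.2131·0.985276 − 53.5727·0.528246·0.906126 = 99.697060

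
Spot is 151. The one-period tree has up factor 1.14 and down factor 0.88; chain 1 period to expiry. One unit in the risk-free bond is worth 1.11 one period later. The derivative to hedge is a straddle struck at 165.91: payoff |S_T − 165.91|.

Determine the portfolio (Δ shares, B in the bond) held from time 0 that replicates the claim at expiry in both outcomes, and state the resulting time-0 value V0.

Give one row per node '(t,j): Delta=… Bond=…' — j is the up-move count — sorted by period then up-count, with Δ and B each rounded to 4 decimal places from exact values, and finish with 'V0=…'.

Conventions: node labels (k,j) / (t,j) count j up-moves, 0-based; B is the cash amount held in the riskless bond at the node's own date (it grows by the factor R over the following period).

Under the risk-neutral measure, an up-move has probability p* = (R−d)/(u−d) = 0.8846 and values discount at R = 1.11.
Payoffs at expiry: V(1,0)=33.0300, V(1,1)=6.2300
(0,0): S=151.0000. Δ = (V_up−V_dn)/(S_up−S_dn) = (6.2300−33.0300)/(172.1400−132.8800) = -0.6826. V = [p*·6.2300 + (1−p*)·33.0300]/1.11 = 8.3985. B = V − Δ·S = 111.4754.
As a check, the time-0 holding Δ(0,0)·S0 + B(0,0) comes to 8.3985 — exactly V0.

(0,0): Delta=-0.6826 Bond=111.4754
V0=8.3985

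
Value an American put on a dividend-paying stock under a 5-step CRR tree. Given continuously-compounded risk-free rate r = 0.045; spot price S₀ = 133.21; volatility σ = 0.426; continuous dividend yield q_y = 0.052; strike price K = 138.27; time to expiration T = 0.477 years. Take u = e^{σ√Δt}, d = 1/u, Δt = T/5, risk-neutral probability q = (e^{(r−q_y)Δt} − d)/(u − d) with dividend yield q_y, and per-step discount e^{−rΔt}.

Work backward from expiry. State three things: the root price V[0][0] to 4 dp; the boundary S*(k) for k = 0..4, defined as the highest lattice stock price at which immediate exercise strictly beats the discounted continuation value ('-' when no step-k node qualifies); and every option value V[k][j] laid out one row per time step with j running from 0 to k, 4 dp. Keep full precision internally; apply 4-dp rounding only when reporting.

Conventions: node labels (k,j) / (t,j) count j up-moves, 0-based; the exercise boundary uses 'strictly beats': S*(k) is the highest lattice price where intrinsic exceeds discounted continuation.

Δt=0.09540, u=1.14063, d=0.87671, q=0.46462, disc=e^(-rΔt)=0.99572
k=5 terminal: V=max(K-S,0) → 69.2749 48.5052 21.4834 0.0000 0.0000 0.0000
k=4: j=0 S=78.6977 intr=59.5723 cont=59.3694 V=59.5723[EX]; j=1 S=102.3881 intr=35.8819 cont=35.7962 V=35.8819[EX]; j=2 S=133.2100 intr=5.0600 cont=11.4524 V=11.4524[hold]; j=3 S=173.3102 intr=0.0000 cont=0.0000 V=0.0000[hold]; j=4 S=225.4818 intr=0.0000 cont=0.0000 V=0.0000[hold]  S*(4)=102.3881
k=3: j=0 S=89.7648 intr=48.5052 cont=48.3571 V=48.5052[EX]; j=1 S=116.7866 intr=21.4834 cont=24.4263 V=24.4263[hold]; j=2 S=151.9429 intr=0.0000 cont=6.1051 V=6.1051[hold]; j=3 S=197.6823 intr=0.0000 cont=0.0000 V=0.0000[hold]  S*(3)=89.7648
k=2: j=0 S=102.3881 intr=35.8819 cont=37.1577 V=37.1577[hold]; j=1 S=133.2100 intr=5.0600 cont=15.8457 V=15.8457[hold]; j=2 S=173.3102 intr=0.0000 cont=3.2545 V=3.2545[hold]  S*(2)=-
k=1: j=0 S=116.7866 intr=21.4834 cont=27.1389 V=27.1389[hold]; j=1 S=151.9429 intr=0.0000 cont=9.9527 V=9.9527[hold]  S*(1)=-
k=0: j=0 S=133.2100 intr=5.0600 cont=19.0717 V=19.0717[hold]  S*(0)=-

price = 19.0717
boundary = - - - 89.7648 102.3881
tree:
19.0717
27.1389 9.9527
37.1577 15.8457 3.2545
48.5052 24.4263 6.1051 0.0000
59.5723 35.8819 11.4524 0.0000 0.0000
69.2749 48.5052 21.4834 0.0000 0.0000 0.0000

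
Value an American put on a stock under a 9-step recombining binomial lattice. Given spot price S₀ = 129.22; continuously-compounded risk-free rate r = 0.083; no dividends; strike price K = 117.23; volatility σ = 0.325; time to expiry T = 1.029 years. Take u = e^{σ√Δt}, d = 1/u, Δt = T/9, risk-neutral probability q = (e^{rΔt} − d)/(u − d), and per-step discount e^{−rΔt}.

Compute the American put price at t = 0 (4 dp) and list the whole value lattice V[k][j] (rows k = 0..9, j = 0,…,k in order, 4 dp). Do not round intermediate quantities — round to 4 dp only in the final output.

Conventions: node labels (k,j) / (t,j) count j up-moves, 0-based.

price = 7.5693
tree:
7.5693
11.5578 3.9657
17.1475 6.5253 1.6367
24.6039 10.4662 2.9471 0.4371
33.9720 16.2664 5.2160 0.8721 0.0370
42.6366 24.3008 9.0263 1.7363 0.0771 0.0000
50.3996 33.9720 15.1465 3.4491 0.1608 0.0000 0.0000
57.3546 42.6366 24.3008 6.8346 0.3353 0.0000 0.0000 0.0000
63.5858 50.3996 33.9720 13.5063 0.6992 0.0000 0.0000 0.0000 0.0000
69.1686 57.3546 42.6366 24.3008 1.4579 0.0000 0.0000 0.0000 0.0000 0.0000

Δt=0.11433  u=1.11616  d=0.89593  q=0.51585  discount=0.99056
step 9 (expiry): payoffs max(K−S,0) = 69.1686 57.3546 42.6366 24.3008 1.4579 0.0000 0.0000 0.0000 0.0000 0.0000
k=8: (k=8,j=0): S=53.6442, K−S=63.5858, hold=62.4786 ⇒ V=63.5858 exercise | (k=8,j=1): S=66.8304, K−S=50.3996, hold=49.2923 ⇒ V=50.3996 exercise | (k=8,j=2): S=83.2580, K−S=33.9720, hold=32.8648 ⇒ V=33.9720 exercise | (k=8,j=3): S=103.7237, K−S=13.5063, hold=12.3991 ⇒ V=13.5063 exercise | (k=8,j=4): S=129.2200, K−S=0.0000, hold=0.6992 ⇒ V=0.6992 continue | (k=8,j=5): S=160.9836, K−S=0.0000, hold=0.0000 ⇒ V=0.0000 continue | (k=8,j=6): S=200.5549, K−S=0.0000, hold=0.0000 ⇒ V=0.0000 continue | (k=8,j=7): S=249.8533, K−S=0.0000, hold=0.0000 ⇒ V=0.0000 continue | (k=8,j=8): S=311.2698, K−S=0.0000, hold=0.0000 ⇒ V=0.0000 continue
k=7: (k=7,j=0): S=59.8754, K−S=57.3546, hold=56.2474 ⇒ V=57.3546 exercise | (k=7,j=1): S=74.5934, K−S=42.6366, hold=41.5294 ⇒ V=42.6366 exercise | (k=7,j=2): S=92.9292, K−S=24.3008, hold=23.1936 ⇒ V=24.3008 exercise | (k=7,j=3): S=115.7721, K−S=1.4579, hold=6.8346 ⇒ V=6.8346 continue | (k=7,j=4): S=144.2300, K−S=0.0000, hold=0.3353 ⇒ V=0.3353 continue | (k=7,j=5): S=179.6832, K−S=0.0000, hold=0.0000 ⇒ V=0.0000 continue | (k=7,j=6): S=223.8511, K−S=0.0000, hold=0.0000 ⇒ V=0.0000 continue | (k=7,j=7): S=278.8759, K−S=0.0000, hold=0.0000 ⇒ V=0.0000 continue
k=6: (k=6,j=0): S=66.8304, K−S=50.3996, hold=49.2923 ⇒ V=50.3996 exercise | (k=6,j=1): S=83.2580, K−S=33.9720, hold=32.8648 ⇒ V=33.9720 exercise | (k=6,j=2): S=103.7237, K−S=13.5063, hold=15.1465 ⇒ V=15.1465 continue | (k=6,j=3): S=129.2200, K−S=0.0000, hold=3.4491 ⇒ V=3.4491 continue | (k=6,j=4): S=160.9836, K−S=0.0000, hold=0.1608 ⇒ V=0.1608 continue | (k=6,j=5): S=200.5549, K−S=0.0000, hold=0.0000 ⇒ V=0.0000 continue | (k=6,j=6): S=249.8533, K−S=0.0000, hold=0.0000 ⇒ V=0.0000 continue
k=5: (k=5,j=0): S=74.5934, K−S=42.6366, hold=41.5294 ⇒ V=42.6366 exercise | (k=5,j=1): S=92.9292, K−S=24.3008, hold=24.0317 ⇒ V=24.3008 exercise | (k=5,j=2): S=115.7721, K−S=1.4579, hold=9.0263 ⇒ V=9.0263 continue | (k=5,j=3): S=144.2300, K−S=0.0000, hold=1.7363 ⇒ V=1.7363 continue | (k=5,j=4): S=179.6832, K−S=0.0000, hold=0.0771 ⇒ V=0.0771 continue | (k=5,j=5): S=223.8511, K−S=0.0000, hold=0.0000 ⇒ V=0.0000 continue
k=4: (k=4,j=0): S=83.2580, K−S=33.9720, hold=32.8648 ⇒ V=33.9720 exercise | (k=4,j=1): S=103.7237, K−S=13.5063, hold=16.2664 ⇒ V=16.2664 continue | (k=4,j=2): S=129.2200, K−S=0.0000, hold=5.2160 ⇒ V=5.2160 continue | (k=4,j=3): S=160.9836, K−S=0.0000, hold=0.8721 ⇒ V=0.8721 continue | (k=4,j=4): S=200.5549, K−S=0.0000, hold=0.0370 ⇒ V=0.0370 continue
k=3: (k=3,j=0): S=92.9292, K−S=24.3008, hold=24.6039 ⇒ V=24.6039 continue | (k=3,j=1): S=115.7721, K−S=1.4579, hold=10.4662 ⇒ V=10.4662 continue | (k=3,j=2): S=144.2300, K−S=0.0000, hold=2.9471 ⇒ V=2.9471 continue | (k=3,j=3): S=179.6832, K−S=0.0000, hold=0.4371 ⇒ V=0.4371 continue
k=2: (k=2,j=0): S=103.7237, K−S=13.5063, hold=17.1475 ⇒ V=17.1475 continue | (k=2,j=1): S=129.2200, K−S=0.0000, hold=6.5253 ⇒ V=6.5253 continue | (k=2,j=2): S=160.9836, K−S=0.0000, hold=1.6367 ⇒ V=1.6367 continue
k=1: (k=1,j=0): S=115.7721, K−S=1.4579, hold=11.5578 ⇒ V=11.5578 continue | (k=1,j=1): S=144.2300, K−S=0.0000, hold=3.9657 ⇒ V=3.9657 continue
k=0: (k=0,j=0): S=129.2200, K−S=0.0000, hold=7.5693 ⇒ V=7.5693 continue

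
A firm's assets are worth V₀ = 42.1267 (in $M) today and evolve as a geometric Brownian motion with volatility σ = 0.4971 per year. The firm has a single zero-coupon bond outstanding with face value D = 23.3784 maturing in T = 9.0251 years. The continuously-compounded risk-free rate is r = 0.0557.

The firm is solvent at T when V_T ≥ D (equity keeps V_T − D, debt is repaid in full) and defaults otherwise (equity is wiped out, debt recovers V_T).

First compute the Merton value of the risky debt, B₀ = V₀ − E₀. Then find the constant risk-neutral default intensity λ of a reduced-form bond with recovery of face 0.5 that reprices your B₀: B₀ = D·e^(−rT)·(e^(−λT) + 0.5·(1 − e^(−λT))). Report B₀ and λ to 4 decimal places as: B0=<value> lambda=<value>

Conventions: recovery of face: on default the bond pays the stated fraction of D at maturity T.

B0=9.9204 lambda=0.1007

Work the structural quantities from V₀ = 42.1267 against face 23.3784:
d₁ = [ln(V₀/D) + (r + σ²/2)T] / (σ√T)
   = [ln(42.1267/23.3784) + (0.0557 + 0.5·0.4971²)·9.0251] / (0.4971·√9.0251)
   = [0.588869 + 1.617787] / 1.493378 = 1.477627
d₂ = d₁ − σ√T = 1.477627 − 1.493378 = -0.015751
N(d₁) = 0.930246,  N(d₂) = 0.493717,  e^(−rT) = 0.604896
E₀ = V₀·N(d₁) − D·e^(−rT)·N(d₂)
   = 42.1267·0.930246 − 23.3784·0.604896·0.493717 = 32.206305
B₀ = V₀ − E₀ = 42.1267 − 32.206305 = 9.920395
e^(−λT) = (B₀·e^(rT)/D − 0.5)/(1 − 0.5) = (9.9204·1.653176/23.3784 − 0.5)/0.5 = 0.40301848
λ = −ln(0.40301848)/9.0251 = 0.100694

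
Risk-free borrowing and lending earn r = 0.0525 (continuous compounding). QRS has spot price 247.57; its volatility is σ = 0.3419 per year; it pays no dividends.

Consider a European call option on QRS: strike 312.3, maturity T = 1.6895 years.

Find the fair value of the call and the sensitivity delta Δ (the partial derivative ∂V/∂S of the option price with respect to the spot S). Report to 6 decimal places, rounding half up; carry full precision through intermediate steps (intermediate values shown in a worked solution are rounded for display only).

price = 30.164340
Δ = 0.459829

σ√T = 0.3419·√1.6895 = 0.444404
d₁ = (ln(S/K) + (r+σ²/2)T) / (σ√T) = (ln(247.57/312.3) + (0.0525+0.3419²/2)·1.6895) / 0.444404 = (-0.232271 + 0.187446) / 0.444404 = -0.100864
d₂ = d₁ − σ√T = -0.100864 − 0.444404 = -0.545269
e^{−rT} = 0.915121
N(d₁) = 0.459829,  N(d₂) = 0.292784
Call price V = S·N(d₁) − K·e^{−rT}·N(d₂) = 113.839876 − 83.675536 = 30.164340
Δ = N(d₁) = 0.459829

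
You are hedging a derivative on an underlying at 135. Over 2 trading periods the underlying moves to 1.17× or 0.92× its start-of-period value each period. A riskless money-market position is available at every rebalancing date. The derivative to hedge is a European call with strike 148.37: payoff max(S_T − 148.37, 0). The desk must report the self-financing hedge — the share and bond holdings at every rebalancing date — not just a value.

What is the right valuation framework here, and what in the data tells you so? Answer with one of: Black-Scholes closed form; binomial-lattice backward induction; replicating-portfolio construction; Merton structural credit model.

Key observation: the mandate to exhibit the hedge at every date and state singles out the replicating-portfolio construction on the 2-period tree with factors 1.17 and 0.92 from 135.

framework: replicating-portfolio construction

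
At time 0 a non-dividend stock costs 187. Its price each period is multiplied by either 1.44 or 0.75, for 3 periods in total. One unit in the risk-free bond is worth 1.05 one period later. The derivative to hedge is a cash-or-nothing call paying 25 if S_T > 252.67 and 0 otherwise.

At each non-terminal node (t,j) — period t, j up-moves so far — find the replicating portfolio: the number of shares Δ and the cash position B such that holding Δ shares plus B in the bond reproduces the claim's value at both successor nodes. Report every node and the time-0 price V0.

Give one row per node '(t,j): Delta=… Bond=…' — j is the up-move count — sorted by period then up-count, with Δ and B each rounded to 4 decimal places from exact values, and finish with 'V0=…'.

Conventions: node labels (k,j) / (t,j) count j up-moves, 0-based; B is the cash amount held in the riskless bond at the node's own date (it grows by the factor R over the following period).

Under the risk-neutral measure, an up-move has probability p* = (R−d)/(u−d) = 0.4348 and values discount at R = 1.05.
Expiry values: V(3,0)=0.0000, V(3,1)=0.0000, V(3,2)=25.0000, V(3,3)=25.0000
(2,0): S=105.1875. Δ = (V_up−V_dn)/(S_up−S_dn) = (0.0000−0.0000)/(151.4700−78.8906) = 0.0000. V = [p*·0.0000 + (1−p*)·0.0000]/1.05 = 0.0000. B = V − Δ·S = 0.0000.
(2,1): S=201.9600. Δ = (V_up−V_dn)/(S_up−S_dn) = (25.0000−0.0000)/(290.8224−151.4700) = 0.1794. V = [p*·25.0000 + (1−p*)·0.0000]/1.05 = 10.3520. B = V − Δ·S = -25.8799.
(2,2): S=387.7632. Δ = (V_up−V_dn)/(S_up−S_dn) = (25.0000−25.0000)/(558.3790−290.8224) = 0.0000. V = [p*·25.0000 + (1−p*)·25.0000]/1.05 = 23.8095. B = V − Δ·S = 23.8095.
(1,0): S=140.2500. Δ = (V_up−V_dn)/(S_up−S_dn) = (10.3520−0.0000)/(201.9600−105.1875) = 0.1070. V = [p*·10.3520 + (1−p*)·0.0000]/1.05 = 4.2865. B = V − Δ·S = -10.7163.
(1,1): S=269.2800. Δ = (V_up−V_dn)/(S_up−S_dn) = (23.8095−10.3520)/(387.7632−201.9600) = 0.0724. V = [p*·23.8095 + (1−p*)·10.3520]/1.05 = 15.4315. B = V − Δ·S = -4.0722.
(0,0): S=187.0000. Δ = (V_up−V_dn)/(S_up−S_dn) = (15.4315−4.2865)/(269.2800−140.2500) = 0.0864. V = [p*·15.4315 + (1−p*)·4.2865]/1.05 = 8.6973. B = V − Δ·S = -7.4548.
Check: Δ(0,0)·S0 + B(0,0) = 8.6973 = V0.

(0,0): Delta=0.0864 Bond=-7.4548
(1,0): Delta=0.1070 Bond=-10.7163
(1,1): Delta=0.0724 Bond=-4.0722
(2,0): Delta=0.0000 Bond=0.0000
(2,1): Delta=0.1794 Bond=-25.8799
(2,2): Delta=0.0000 Bond=23.8095
V0=8.6973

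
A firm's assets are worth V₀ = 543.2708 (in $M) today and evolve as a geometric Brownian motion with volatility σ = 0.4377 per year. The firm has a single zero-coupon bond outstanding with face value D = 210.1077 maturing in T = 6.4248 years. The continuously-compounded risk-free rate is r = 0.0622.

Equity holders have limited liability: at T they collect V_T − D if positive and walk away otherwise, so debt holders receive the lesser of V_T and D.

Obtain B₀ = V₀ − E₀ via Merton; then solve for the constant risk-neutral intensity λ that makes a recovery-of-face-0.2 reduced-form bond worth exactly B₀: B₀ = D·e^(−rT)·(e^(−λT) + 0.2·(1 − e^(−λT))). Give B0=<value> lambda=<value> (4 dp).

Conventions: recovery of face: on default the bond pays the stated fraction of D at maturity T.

With assets at 543.2708 and a single debt payment of 210.1077 at 6.4248 years:
d₁ = [ln(V₀/D) + (r + σ²/2)T] / (σ√T)
   = [ln(543.2708/210.1077) + (0.0622 + 0.5·0.4377²)·6.4248] / (0.4377·√6.4248)
   = [0.949988 + 1.015058] / 1.109446 = 1.771195
d₂ = d₁ − σ√T = 1.771195 − 1.109446 = 0.661748
N(d₁) = 0.961736,  N(d₂) = 0.745934,  e^(−rT) = 0.670573
E₀ = V₀·N(d₁) − D·e^(−rT)·N(d₂)
   = 543.2708·0.961736 − 210.1077·0.670573·0.745934 = 417.386478
B₀ = V₀ − E₀ = 543.2708 − 417.386478 = 125.884322
e^(−λT) = (B₀·e^(rT)/D − 0.2)/(1 − 0.2) = (125.8843·1.491262/210.1077 − 0.2)/0.8 = 0.86684650
λ = −ln(0.86684650)/6.4248 = 0.022241

B0=125.8843 lambda=0.0222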